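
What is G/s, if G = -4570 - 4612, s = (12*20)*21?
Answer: -4591/2520 ≈ -1.8218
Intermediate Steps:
s = 5040 (s = 240*21 = 5040)
G = -9182
G/s = -9182/5040 = -9182*1/5040 = -4591/2520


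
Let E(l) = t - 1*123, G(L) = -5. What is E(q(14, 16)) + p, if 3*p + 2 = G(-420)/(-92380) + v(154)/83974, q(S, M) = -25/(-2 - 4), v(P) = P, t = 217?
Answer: 19746542909/211568676 ≈ 93.334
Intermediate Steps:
q(S, M) = 25/6 (q(S, M) = -25/(-6) = -25*(-⅙) = 25/6)
p = -140912635/211568676 (p = -⅔ + (-5/(-92380) + 154/83974)/3 = -⅔ + (-5*(-1/92380) + 154*(1/83974))/3 = -⅔ + (1/18476 + 7/3817)/3 = -⅔ + (⅓)*(133149/70522892) = -⅔ + 44383/70522892 = -140912635/211568676 ≈ -0.66604)
E(l) = 94 (E(l) = 217 - 1*123 = 217 - 123 = 94)
E(q(14, 16)) + p = 94 - 140912635/211568676 = 19746542909/211568676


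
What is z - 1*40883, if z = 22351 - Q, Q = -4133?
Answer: -14399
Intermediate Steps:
z = 26484 (z = 22351 - 1*(-4133) = 22351 + 4133 = 26484)
z - 1*40883 = 26484 - 1*40883 = 26484 - 40883 = -14399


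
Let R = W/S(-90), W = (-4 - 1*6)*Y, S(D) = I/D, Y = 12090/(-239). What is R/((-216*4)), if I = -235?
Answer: -10075/44932 ≈ -0.22423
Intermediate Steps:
Y = -12090/239 (Y = 12090*(-1/239) = -12090/239 ≈ -50.586)
S(D) = -235/D
W = 120900/239 (W = (-4 - 1*6)*(-12090/239) = (-4 - 6)*(-12090/239) = -10*(-12090/239) = 120900/239 ≈ 505.86)
R = 2176200/11233 (R = 120900/(239*((-235/(-90)))) = 120900/(239*((-235*(-1/90)))) = 120900/(239*(47/18)) = (120900/239)*(18/47) = 2176200/11233 ≈ 193.73)
R/((-216*4)) = 2176200/(11233*((-216*4))) = (2176200/11233)/(-864) = (2176200/11233)*(-1/864) = -10075/44932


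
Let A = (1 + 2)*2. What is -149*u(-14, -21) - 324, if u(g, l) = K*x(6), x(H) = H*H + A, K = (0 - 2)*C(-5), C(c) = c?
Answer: -62904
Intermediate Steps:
A = 6 (A = 3*2 = 6)
K = 10 (K = (0 - 2)*(-5) = -2*(-5) = 10)
x(H) = 6 + H**2 (x(H) = H*H + 6 = H**2 + 6 = 6 + H**2)
u(g, l) = 420 (u(g, l) = 10*(6 + 6**2) = 10*(6 + 36) = 10*42 = 420)
-149*u(-14, -21) - 324 = -149*420 - 324 = -62580 - 324 = -62904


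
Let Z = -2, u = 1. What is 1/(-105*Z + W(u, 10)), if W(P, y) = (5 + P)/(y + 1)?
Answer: 11/2316 ≈ 0.0047496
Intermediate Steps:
W(P, y) = (5 + P)/(1 + y)
1/(-105*Z + W(u, 10)) = 1/(-105*(-2) + (5 + 1)/(1 + 10)) = 1/(210 + 6/11) = 1/(2316/11) = 11/2316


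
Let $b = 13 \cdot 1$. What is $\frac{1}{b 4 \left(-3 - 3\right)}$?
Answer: $- \frac{1}{312} \approx -0.0032051$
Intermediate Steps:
$b = 13$
$\frac{1}{b 4 \left(-3 - 3\right)} = \frac{1}{13 \cdot 4 \left(-3 - 3\right)} = \frac{1}{13 \cdot 4 \left(-6\right)} = \frac{1}{13 \left(-24\right)} = \frac{1}{-312} = - \frac{1}{312}$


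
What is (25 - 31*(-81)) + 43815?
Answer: 46351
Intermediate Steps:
(25 - 31*(-81)) + 43815 = (25 + 2511) + 43815 = 2536 + 43815 = 46351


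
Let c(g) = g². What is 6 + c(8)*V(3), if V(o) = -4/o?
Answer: -238/3 ≈ -79.333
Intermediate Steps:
6 + c(8)*V(3) = 6 + 8²*(-4/3) = 6 + 64*(-4*⅓) = 6 + 64*(-4/3) = 6 - 256/3 = -238/3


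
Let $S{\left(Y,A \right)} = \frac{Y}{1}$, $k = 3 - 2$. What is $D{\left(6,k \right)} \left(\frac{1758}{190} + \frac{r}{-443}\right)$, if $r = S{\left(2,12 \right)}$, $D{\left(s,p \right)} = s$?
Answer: $\frac{2335242}{42085} \approx 55.489$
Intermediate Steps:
$k = 1$
$S{\left(Y,A \right)} = Y$ ($S{\left(Y,A \right)} = Y 1 = Y$)
$r = 2$
$D{\left(6,k \right)} \left(\frac{1758}{190} + \frac{r}{-443}\right) = 6 \left(\frac{1758}{190} + \frac{2}{-443}\right) = 6 \left(1758 \cdot \frac{1}{190} + 2 \left(- \frac{1}{443}\right)\right) = 6 \left(\frac{879}{95} - \frac{2}{443}\right) = 6 \cdot \frac{389207}{42085} = \frac{2335242}{42085}$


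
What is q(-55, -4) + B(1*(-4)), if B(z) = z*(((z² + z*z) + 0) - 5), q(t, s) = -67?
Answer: -175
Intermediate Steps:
B(z) = z*(-5 + 2*z²) (B(z) = z*(((z² + z²) + 0) - 5) = z*((2*z² + 0) - 5) = z*(2*z² - 5) = z*(-5 + 2*z²))
q(-55, -4) + B(1*(-4)) = -67 + (1*(-4))*(-5 + 2*(1*(-4))²) = -67 - 4*(-5 + 2*(-4)²) = -67 - 4*(-5 + 2*16) = -67 - 4*(-5 + 32) = -67 - 4*27 = -67 - 108 = -175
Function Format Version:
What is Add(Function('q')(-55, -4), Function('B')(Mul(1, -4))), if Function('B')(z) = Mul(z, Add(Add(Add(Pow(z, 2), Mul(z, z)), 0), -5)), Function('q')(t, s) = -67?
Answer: -175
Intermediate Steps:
Function('B')(z) = Mul(z, Add(-5, Mul(2, Pow(z, 2)))) (Function('B')(z) = Mul(z, Add(Add(Add(Pow(z, 2), Pow(z, 2)), 0), -5)) = Mul(z, Add(Add(Mul(2, Pow(z, 2)), 0), -5)) = Mul(z, Add(Mul(2, Pow(z, 2)), -5)) = Mul(z, Add(-5, Mul(2, Pow(z, 2)))))
Add(Function('q')(-55, -4), Function('B')(Mul(1, -4))) = Add(-67, Mul(Mul(1, -4), Add(-5, Mul(2, Pow(Mul(1, -4), 2))))) = Add(-67, Mul(-4, Add(-5, Mul(2, Pow(-4, 2))))) = Add(-67, Mul(-4, Add(-5, Mul(2, 16)))) = Add(-67, Mul(-4, Add(-5, 32))) = Add(-67, Mul(-4, 27)) = Add(-67, -108) = -175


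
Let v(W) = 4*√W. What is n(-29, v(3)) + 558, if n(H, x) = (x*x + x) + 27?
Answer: 633 + 4*√3 ≈ 639.93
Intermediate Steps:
n(H, x) = 27 + x + x² (n(H, x) = (x² + x) + 27 = (x + x²) + 27 = 27 + x + x²)
n(-29, v(3)) + 558 = (27 + 4*√3 + (4*√3)²) + 558 = (27 + 4*√3 + 48) + 558 = (75 + 4*√3) + 558 = 633 + 4*√3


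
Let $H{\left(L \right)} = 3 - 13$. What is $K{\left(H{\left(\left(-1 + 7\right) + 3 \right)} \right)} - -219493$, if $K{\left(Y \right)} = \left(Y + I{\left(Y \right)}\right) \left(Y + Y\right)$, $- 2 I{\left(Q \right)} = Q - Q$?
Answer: $219693$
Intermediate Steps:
$I{\left(Q \right)} = 0$ ($I{\left(Q \right)} = - \frac{Q - Q}{2} = \left(- \frac{1}{2}\right) 0 = 0$)
$H{\left(L \right)} = -10$
$K{\left(Y \right)} = 2 Y^{2}$ ($K{\left(Y \right)} = \left(Y + 0\right) \left(Y + Y\right) = Y 2 Y = 2 Y^{2}$)
$K{\left(H{\left(\left(-1 + 7\right) + 3 \right)} \right)} - -219493 = 2 \left(-10\right)^{2} - -219493 = 2 \cdot 100 + 219493 = 200 + 219493 = 219693$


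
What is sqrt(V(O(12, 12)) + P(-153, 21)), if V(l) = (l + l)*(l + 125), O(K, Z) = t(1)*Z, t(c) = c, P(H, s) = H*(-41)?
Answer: sqrt(9561) ≈ 97.780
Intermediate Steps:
P(H, s) = -41*H
O(K, Z) = Z (O(K, Z) = 1*Z = Z)
V(l) = 2*l*(125 + l) (V(l) = (2*l)*(125 + l) = 2*l*(125 + l))
sqrt(V(O(12, 12)) + P(-153, 21)) = sqrt(2*12*(125 + 12) - 41*(-153)) = sqrt(2*12*137 + 6273) = sqrt(3288 + 6273) = sqrt(9561)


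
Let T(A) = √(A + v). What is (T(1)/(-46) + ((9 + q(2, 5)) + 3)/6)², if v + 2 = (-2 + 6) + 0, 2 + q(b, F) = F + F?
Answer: 211627/19044 - 10*√3/69 ≈ 10.862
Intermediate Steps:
q(b, F) = -2 + 2*F (q(b, F) = -2 + (F + F) = -2 + 2*F)
v = 2 (v = -2 + ((-2 + 6) + 0) = -2 + (4 + 0) = -2 + 4 = 2)
T(A) = √(2 + A) (T(A) = √(A + 2) = √(2 + A))
(T(1)/(-46) + ((9 + q(2, 5)) + 3)/6)² = (√(2 + 1)/(-46) + ((9 + (-2 + 2*5)) + 3)/6)² = (√3*(-1/46) + ((9 + (-2 + 10)) + 3)*(⅙))² = (-√3/46 + ((9 + 8) + 3)*(⅙))² = (-√3/46 + (17 + 3)*(⅙))² = (-√3/46 + 20*(⅙))² = (-√3/46 + 10/3)² = (10/3 - √3/46)²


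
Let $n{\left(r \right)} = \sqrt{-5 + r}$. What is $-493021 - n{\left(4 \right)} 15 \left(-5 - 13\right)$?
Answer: $-493021 + 270 i \approx -4.9302 \cdot 10^{5} + 270.0 i$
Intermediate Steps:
$-493021 - n{\left(4 \right)} 15 \left(-5 - 13\right) = -493021 - \sqrt{-5 + 4} \cdot 15 \left(-5 - 13\right) = -493021 - \sqrt{-1} \cdot 15 \left(-18\right) = -493021 - i \left(-270\right) = -493021 - - 270 i = -493021 + 270 i$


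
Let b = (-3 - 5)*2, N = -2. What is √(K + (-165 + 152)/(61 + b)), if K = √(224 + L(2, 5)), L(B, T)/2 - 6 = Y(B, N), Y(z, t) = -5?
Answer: √(-65 + 225*√226)/15 ≈ 3.8398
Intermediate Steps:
L(B, T) = 2 (L(B, T) = 12 + 2*(-5) = 12 - 10 = 2)
b = -16 (b = -8*2 = -16)
K = √226 (K = √(224 + 2) = √226 ≈ 15.033)
√(K + (-165 + 152)/(61 + b)) = √(√226 + (-165 + 152)/(61 - 16)) = √(√226 - 13/45) = √(-13/45 + √226)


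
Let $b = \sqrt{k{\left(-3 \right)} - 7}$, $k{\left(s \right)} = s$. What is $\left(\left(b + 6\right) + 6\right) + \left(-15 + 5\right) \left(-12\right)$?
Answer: $132 + i \sqrt{10} \approx 132.0 + 3.1623 i$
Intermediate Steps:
$b = i \sqrt{10}$ ($b = \sqrt{-3 - 7} = \sqrt{-10} = i \sqrt{10} \approx 3.1623 i$)
$\left(\left(b + 6\right) + 6\right) + \left(-15 + 5\right) \left(-12\right) = \left(\left(i \sqrt{10} + 6\right) + 6\right) + \left(-15 + 5\right) \left(-12\right) = \left(\left(6 + i \sqrt{10}\right) + 6\right) - -120 = \left(12 + i \sqrt{10}\right) + 120 = 132 + i \sqrt{10}$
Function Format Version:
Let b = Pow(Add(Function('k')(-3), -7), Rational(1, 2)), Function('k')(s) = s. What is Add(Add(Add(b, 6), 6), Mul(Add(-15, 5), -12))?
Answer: Add(132, Mul(I, Pow(10, Rational(1, 2)))) ≈ Add(132.00, Mul(3.1623, I))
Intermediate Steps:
b = Mul(I, Pow(10, Rational(1, 2))) (b = Pow(Add(-3, -7), Rational(1, 2)) = Pow(-10, Rational(1, 2)) = Mul(I, Pow(10, Rational(1, 2))) ≈ Mul(3.1623, I))
Add(Add(Add(b, 6), 6), Mul(Add(-15, 5), -12)) = Add(Add(Add(Mul(I, Pow(10, Rational(1, 2))), 6), 6), Mul(Add(-15, 5), -12)) = Add(Add(Add(6, Mul(I, Pow(10, Rational(1, 2)))), 6), Mul(-10, -12)) = Add(Add(12, Mul(I, Pow(10, Rational(1, 2)))), 120) = Add(132, Mul(I, Pow(10, Rational(1, 2))))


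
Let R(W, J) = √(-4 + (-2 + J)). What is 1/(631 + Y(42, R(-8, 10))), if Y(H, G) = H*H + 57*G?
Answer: 1/2509 ≈ 0.00039857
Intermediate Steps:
R(W, J) = √(-6 + J)
Y(H, G) = H² + 57*G
1/(631 + Y(42, R(-8, 10))) = 1/(631 + (42² + 57*√(-6 + 10))) = 1/(631 + (1764 + 57*√4)) = 1/(631 + (1764 + 57*2)) = 1/(631 + (1764 + 114)) = 1/(631 + 1878) = 1/2509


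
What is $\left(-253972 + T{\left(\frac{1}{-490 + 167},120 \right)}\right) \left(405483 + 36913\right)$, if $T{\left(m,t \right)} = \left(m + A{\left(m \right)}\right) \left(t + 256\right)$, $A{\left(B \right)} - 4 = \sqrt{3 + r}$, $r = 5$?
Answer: $- \frac{1898752921360}{17} + 332681792 \sqrt{2} \approx -1.1122 \cdot 10^{11}$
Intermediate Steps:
$A{\left(B \right)} = 4 + 2 \sqrt{2}$ ($A{\left(B \right)} = 4 + \sqrt{3 + 5} = 4 + \sqrt{8} = 4 + 2 \sqrt{2}$)
$T{\left(m,t \right)} = \left(256 + t\right) \left(4 + m + 2 \sqrt{2}\right)$ ($T{\left(m,t \right)} = \left(m + \left(4 + 2 \sqrt{2}\right)\right) \left(t + 256\right) = \left(4 + m + 2 \sqrt{2}\right) \left(256 + t\right) = \left(256 + t\right) \left(4 + m + 2 \sqrt{2}\right)$)
$\left(-253972 + T{\left(\frac{1}{-490 + 167},120 \right)}\right) \left(405483 + 36913\right) = \left(-253972 + \left(1024 + \frac{256}{-490 + 167} + 512 \sqrt{2} + \frac{1}{-490 + 167} \cdot 120 + 2 \cdot 120 \left(2 + \sqrt{2}\right)\right)\right) \left(405483 + 36913\right) = \left(-253972 + \left(1024 + \frac{256}{-323} + 512 \sqrt{2} + \frac{1}{-323} \cdot 120 + \left(480 + 240 \sqrt{2}\right)\right)\right) 442396 = \left(-253972 + \left(1024 + 256 \left(- \frac{1}{323}\right) + 512 \sqrt{2} - \frac{120}{323} + \left(480 + 240 \sqrt{2}\right)\right)\right) 442396 = \left(-253972 + \left(1024 - \frac{256}{323} + 512 \sqrt{2} - \frac{120}{323} + \left(480 + 240 \sqrt{2}\right)\right)\right) 442396 = \left(-253972 + \left(\frac{485416}{323} + 752 \sqrt{2}\right)\right) 442396 = \left(- \frac{81547540}{323} + 752 \sqrt{2}\right) 442396 = - \frac{1898752921360}{17} + 332681792 \sqrt{2}$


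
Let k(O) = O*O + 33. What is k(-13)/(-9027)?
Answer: -202/9027 ≈ -0.022377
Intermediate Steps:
k(O) = 33 + O² (k(O) = O² + 33 = 33 + O²)
k(-13)/(-9027) = (33 + (-13)²)/(-9027) = (33 + 169)*(-1/9027) = 202*(-1/9027) = -202/9027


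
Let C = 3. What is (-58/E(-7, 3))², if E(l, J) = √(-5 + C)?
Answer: -1682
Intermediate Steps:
E(l, J) = I*√2 (E(l, J) = √(-5 + 3) = √(-2) = I*√2)
(-58/E(-7, 3))² = (-58*(-I*√2/2))² = (-(-29)*I*√2)² = (29*I*√2)² = -1682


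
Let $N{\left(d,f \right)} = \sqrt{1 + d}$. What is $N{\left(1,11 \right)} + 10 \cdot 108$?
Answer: $1080 + \sqrt{2} \approx 1081.4$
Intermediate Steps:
$N{\left(1,11 \right)} + 10 \cdot 108 = \sqrt{1 + 1} + 10 \cdot 108 = \sqrt{2} + 1080 = 1080 + \sqrt{2}$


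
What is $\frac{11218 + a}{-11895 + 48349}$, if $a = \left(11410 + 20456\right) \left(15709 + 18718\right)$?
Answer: $\frac{548531000}{18227} \approx 30094.0$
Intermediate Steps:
$a = 1097050782$ ($a = 31866 \cdot 34427 = 1097050782$)
$\frac{11218 + a}{-11895 + 48349} = \frac{11218 + 1097050782}{-11895 + 48349} = \frac{1097062000}{36454} = 1097062000 \cdot \frac{1}{36454} = \frac{548531000}{18227}$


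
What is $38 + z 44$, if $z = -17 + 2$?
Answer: $-622$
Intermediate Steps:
$z = -15$
$38 + z 44 = 38 - 660 = -622$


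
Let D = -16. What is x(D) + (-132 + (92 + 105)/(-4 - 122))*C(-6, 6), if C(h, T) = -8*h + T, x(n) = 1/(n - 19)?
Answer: -252436/35 ≈ -7212.5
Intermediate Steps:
x(n) = 1/(-19 + n)
C(h, T) = T - 8*h
x(D) + (-132 + (92 + 105)/(-4 - 122))*C(-6, 6) = 1/(-19 - 16) + (-132 + (92 + 105)/(-4 - 122))*(6 - 8*(-6)) = 1/(-35) + (-132 + 197/(-126))*(6 + 48) = -1/35 + (-132 + 197*(-1/126))*54 = -1/35 + (-132 - 197/126)*54 = -1/35 - 16829/126*54 = -1/35 - 50487/7 = -252436/35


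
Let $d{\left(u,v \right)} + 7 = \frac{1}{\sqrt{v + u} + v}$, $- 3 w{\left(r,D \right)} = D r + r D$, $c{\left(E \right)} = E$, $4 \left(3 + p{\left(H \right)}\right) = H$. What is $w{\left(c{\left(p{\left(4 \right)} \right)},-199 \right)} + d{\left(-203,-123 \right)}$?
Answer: $- \frac{12627104}{46365} - \frac{i \sqrt{326}}{15455} \approx -272.34 - 0.0011683 i$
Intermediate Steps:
$p{\left(H \right)} = -3 + \frac{H}{4}$
$w{\left(r,D \right)} = - \frac{2 D r}{3}$ ($w{\left(r,D \right)} = - \frac{D r + r D}{3} = - \frac{D r + D r}{3} = - \frac{2 D r}{3}$)
$d{\left(u,v \right)} = -7 + \frac{1}{v + \sqrt{u + v}}$ ($d{\left(u,v \right)} = -7 + \frac{1}{\sqrt{v + u} + v} = -7 + \frac{1}{\sqrt{u + v} + v} = -7 + \frac{1}{v + \sqrt{u + v}}$)
$w{\left(c{\left(p{\left(4 \right)} \right)},-199 \right)} + d{\left(-203,-123 \right)} = \left(- \frac{2}{3}\right) \left(-199\right) \left(-3 + \frac{1}{4} \cdot 4\right) + \frac{1 - -861 - 7 \sqrt{-203 - 123}}{-123 + \sqrt{-203 - 123}} = \left(- \frac{2}{3}\right) \left(-199\right) \left(-3 + 1\right) + \frac{1 + 861 - 7 \sqrt{-326}}{-123 + \sqrt{-326}} = \left(- \frac{2}{3}\right) \left(-199\right) \left(-2\right) + \frac{1 + 861 - 7 i \sqrt{326}}{-123 + i \sqrt{326}} = - \frac{796}{3} + \frac{1 + 861 - 7 i \sqrt{326}}{-123 + i \sqrt{326}} = - \frac{796}{3} + \frac{862 - 7 i \sqrt{326}}{-123 + i \sqrt{326}}$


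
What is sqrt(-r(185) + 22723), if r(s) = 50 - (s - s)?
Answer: sqrt(22673) ≈ 150.58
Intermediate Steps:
r(s) = 50 (r(s) = 50 - 1*0 = 50 + 0 = 50)
sqrt(-r(185) + 22723) = sqrt(-1*50 + 22723) = sqrt(-50 + 22723) = sqrt(22673)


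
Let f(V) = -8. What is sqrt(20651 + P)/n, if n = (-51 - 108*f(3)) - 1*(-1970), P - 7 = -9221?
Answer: sqrt(11437)/2783 ≈ 0.038428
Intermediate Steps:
P = -9214 (P = 7 - 9221 = -9214)
n = 2783 (n = (-51 - 108*(-8)) - 1*(-1970) = (-51 + 864) + 1970 = 813 + 1970 = 2783)
sqrt(20651 + P)/n = sqrt(20651 - 9214)/2783 = sqrt(11437)*(1/2783) = sqrt(11437)/2783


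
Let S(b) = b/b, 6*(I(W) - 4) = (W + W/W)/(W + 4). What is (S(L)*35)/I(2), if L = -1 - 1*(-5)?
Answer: 60/7 ≈ 8.5714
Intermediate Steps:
L = 4 (L = -1 + 5 = 4)
I(W) = 4 + (1 + W)/(6*(4 + W)) (I(W) = 4 + ((W + W/W)/(W + 4))/6 = 4 + ((W + 1)/(4 + W))/6 = 4 + ((1 + W)/(4 + W))/6 = 4 + (1 + W)/(6*(4 + W)))
S(b) = 1
(S(L)*35)/I(2) = (1*35)/(((97 + 25*2)/(6*(4 + 2)))) = 35/(((⅙)*(97 + 50)/6)) = 35/(((⅙)*(⅙)*147)) = 35/(49/12) = 35*(12/49) = 60/7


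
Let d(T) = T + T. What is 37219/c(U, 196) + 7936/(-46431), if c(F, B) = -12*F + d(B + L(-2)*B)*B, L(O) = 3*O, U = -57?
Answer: -4771380925/17805174156 ≈ -0.26798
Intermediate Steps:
d(T) = 2*T
c(F, B) = -12*F - 10*B² (c(F, B) = -12*F + (2*(B + (3*(-2))*B))*B = -12*F + (2*(B - 6*B))*B = -12*F + (2*(-5*B))*B = -12*F + (-10*B)*B = -12*F - 10*B²)
37219/c(U, 196) + 7936/(-46431) = 37219/(-12*(-57) - 10*196²) + 7936/(-46431) = 37219/(684 - 10*38416) + 7936*(-1/46431) = 37219/(684 - 384160) - 7936/46431 = 37219/(-383476) - 7936/46431 = 37219*(-1/383476) - 7936/46431 = -37219/383476 - 7936/46431 = -4771380925/17805174156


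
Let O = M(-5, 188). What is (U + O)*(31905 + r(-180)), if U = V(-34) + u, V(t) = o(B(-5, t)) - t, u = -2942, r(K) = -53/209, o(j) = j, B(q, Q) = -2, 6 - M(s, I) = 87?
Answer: -19944263172/209 ≈ -9.5427e+7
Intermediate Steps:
M(s, I) = -81 (M(s, I) = 6 - 1*87 = 6 - 87 = -81)
O = -81
r(K) = -53/209 (r(K) = -53*1/209 = -53/209)
V(t) = -2 - t
U = -2910 (U = (-2 - 1*(-34)) - 2942 = (-2 + 34) - 2942 = 32 - 2942 = -2910)
(U + O)*(31905 + r(-180)) = (-2910 - 81)*(31905 - 53/209) = -2991*6668092/209 = -19944263172/209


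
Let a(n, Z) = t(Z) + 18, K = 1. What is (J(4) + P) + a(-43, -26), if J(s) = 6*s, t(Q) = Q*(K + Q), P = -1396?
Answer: -704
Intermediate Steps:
t(Q) = Q*(1 + Q)
a(n, Z) = 18 + Z*(1 + Z) (a(n, Z) = Z*(1 + Z) + 18 = 18 + Z*(1 + Z))
(J(4) + P) + a(-43, -26) = (6*4 - 1396) + (18 - 26*(1 - 26)) = (24 - 1396) + (18 - 26*(-25)) = -1372 + (18 + 650) = -1372 + 668 = -704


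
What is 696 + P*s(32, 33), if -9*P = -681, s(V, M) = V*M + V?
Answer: 249064/3 ≈ 83021.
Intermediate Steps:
s(V, M) = V + M*V (s(V, M) = M*V + V = V + M*V)
P = 227/3 (P = -1/9*(-681) = 227/3 ≈ 75.667)
696 + P*s(32, 33) = 696 + 227*(32*(1 + 33))/3 = 696 + 227*(32*34)/3 = 696 + (227/3)*1088 = 696 + 246976/3 = 249064/3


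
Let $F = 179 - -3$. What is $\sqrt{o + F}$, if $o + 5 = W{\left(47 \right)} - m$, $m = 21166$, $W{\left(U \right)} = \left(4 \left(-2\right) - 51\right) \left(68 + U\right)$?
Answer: $3 i \sqrt{3086} \approx 166.66 i$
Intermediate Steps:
$W{\left(U \right)} = -4012 - 59 U$ ($W{\left(U \right)} = \left(-8 - 51\right) \left(68 + U\right) = - 59 \left(68 + U\right) = -4012 - 59 U$)
$o = -27956$ ($o = -5 - 27951 = -27956$)
$F = 182$ ($F = 179 + 3 = 182$)
$\sqrt{o + F} = \sqrt{-27956 + 182} = \sqrt{-27774} = 3 i \sqrt{3086}$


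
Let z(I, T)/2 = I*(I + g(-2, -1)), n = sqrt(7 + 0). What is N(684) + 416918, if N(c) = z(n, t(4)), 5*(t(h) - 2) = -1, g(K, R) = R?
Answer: 416932 - 2*sqrt(7) ≈ 4.1693e+5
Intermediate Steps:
t(h) = 9/5 (t(h) = 2 + (1/5)*(-1) = 2 - 1/5 = 9/5)
n = sqrt(7) ≈ 2.6458
z(I, T) = 2*I*(-1 + I) (z(I, T) = 2*(I*(I - 1)) = 2*(I*(-1 + I)) = 2*I*(-1 + I))
N(c) = 2*sqrt(7)*(-1 + sqrt(7))
N(684) + 416918 = (14 - 2*sqrt(7)) + 416918 = 416932 - 2*sqrt(7)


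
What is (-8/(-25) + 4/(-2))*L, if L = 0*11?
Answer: 0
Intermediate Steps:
L = 0
(-8/(-25) + 4/(-2))*L = (-8/(-25) + 4/(-2))*0 = (-8*(-1/25) + 4*(-½))*0 = (8/25 - 2)*0 = -42/25*0 = 0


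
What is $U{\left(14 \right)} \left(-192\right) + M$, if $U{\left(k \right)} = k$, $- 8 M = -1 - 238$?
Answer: $- \frac{21265}{8} \approx -2658.1$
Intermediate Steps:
$M = \frac{239}{8}$ ($M = - \frac{-1 - 238}{8} = \left(- \frac{1}{8}\right) \left(-239\right) = \frac{239}{8} \approx 29.875$)
$U{\left(14 \right)} \left(-192\right) + M = 14 \left(-192\right) + \frac{239}{8} = -2688 + \frac{239}{8} = - \frac{21265}{8}$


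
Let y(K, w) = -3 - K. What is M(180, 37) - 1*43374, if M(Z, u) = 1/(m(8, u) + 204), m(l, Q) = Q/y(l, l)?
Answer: -95726407/2207 ≈ -43374.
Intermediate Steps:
m(l, Q) = Q/(-3 - l)
M(Z, u) = 1/(204 - u/11) (M(Z, u) = 1/(-u/(3 + 8) + 204) = 1/(-1*u/11 + 204) = 1/(-1*u*1/11 + 204) = 1/(-u/11 + 204) = 1/(204 - u/11))
M(180, 37) - 1*43374 = -11/(-2244 + 37) - 1*43374 = -11/(-2207) - 43374 = -11*(-1/2207) - 43374 = 11/2207 - 43374 = -95726407/2207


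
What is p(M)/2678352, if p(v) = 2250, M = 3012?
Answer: 375/446392 ≈ 0.00084007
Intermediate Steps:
p(M)/2678352 = 2250/2678352 = 2250*(1/2678352) = 375/446392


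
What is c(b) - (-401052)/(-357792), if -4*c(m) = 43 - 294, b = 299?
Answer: 1837533/29816 ≈ 61.629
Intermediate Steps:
c(m) = 251/4 (c(m) = -(43 - 294)/4 = -¼*(-251) = 251/4)
c(b) - (-401052)/(-357792) = 251/4 - (-401052)/(-357792) = 251/4 - (-401052)*(-1)/357792 = 251/4 - 1*33421/29816 = 251/4 - 33421/29816 = 1837533/29816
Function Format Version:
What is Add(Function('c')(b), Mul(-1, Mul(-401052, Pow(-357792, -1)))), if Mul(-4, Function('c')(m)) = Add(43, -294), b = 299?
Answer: Rational(1837533, 29816) ≈ 61.629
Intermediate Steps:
Function('c')(m) = Rational(251, 4) (Function('c')(m) = Mul(Rational(-1, 4), Add(43, -294)) = Mul(Rational(-1, 4), -251) = Rational(251, 4))
Add(Function('c')(b), Mul(-1, Mul(-401052, Pow(-357792, -1)))) = Add(Rational(251, 4), Mul(-1, Mul(-401052, Pow(-357792, -1)))) = Add(Rational(251, 4), Mul(-1, Mul(-401052, Rational(-1, 357792)))) = Add(Rational(251, 4), Mul(-1, Rational(33421, 29816))) = Add(Rational(251, 4), Rational(-33421, 29816)) = Rational(1837533, 29816)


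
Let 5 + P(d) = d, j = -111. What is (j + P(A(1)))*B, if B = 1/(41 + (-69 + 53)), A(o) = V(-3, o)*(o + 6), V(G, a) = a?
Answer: -109/25 ≈ -4.3600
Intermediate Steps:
A(o) = o*(6 + o) (A(o) = o*(o + 6) = o*(6 + o))
P(d) = -5 + d
B = 1/25 (B = 1/(41 - 16) = 1/25 ≈ 0.040000)
(j + P(A(1)))*B = (-111 + (-5 + 1*(6 + 1)))*(1/25) = (-111 + (-5 + 1*7))*(1/25) = (-111 + (-5 + 7))*(1/25) = (-111 + 2)*(1/25) = -109*1/25 = -109/25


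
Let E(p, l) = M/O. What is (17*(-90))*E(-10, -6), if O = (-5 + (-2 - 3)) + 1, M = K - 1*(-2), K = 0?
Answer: 340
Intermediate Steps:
M = 2 (M = 0 - 1*(-2) = 0 + 2 = 2)
O = -9 (O = (-5 - 5) + 1 = -10 + 1 = -9)
E(p, l) = -2/9 (E(p, l) = 2/(-9) = 2*(-⅑) = -2/9)
(17*(-90))*E(-10, -6) = (17*(-90))*(-2/9) = -1530*(-2/9) = 340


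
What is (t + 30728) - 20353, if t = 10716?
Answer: 21091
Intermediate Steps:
(t + 30728) - 20353 = (10716 + 30728) - 20353 = 41444 - 20353 = 21091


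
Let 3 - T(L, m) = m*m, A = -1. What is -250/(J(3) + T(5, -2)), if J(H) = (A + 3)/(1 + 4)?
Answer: 1250/3 ≈ 416.67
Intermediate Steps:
J(H) = ⅖ (J(H) = (-1 + 3)/(1 + 4) = 2/5 = 2*(⅕) = ⅖)
T(L, m) = 3 - m² (T(L, m) = 3 - m*m = 3 - m²)
-250/(J(3) + T(5, -2)) = -250/(⅖ + (3 - 1*(-2)²)) = -250/(⅖ + (3 - 1*4)) = -250/(⅖ + (3 - 4)) = -250/(⅖ - 1) = -250/(-⅗) = -250*(-5/3) = 1250/3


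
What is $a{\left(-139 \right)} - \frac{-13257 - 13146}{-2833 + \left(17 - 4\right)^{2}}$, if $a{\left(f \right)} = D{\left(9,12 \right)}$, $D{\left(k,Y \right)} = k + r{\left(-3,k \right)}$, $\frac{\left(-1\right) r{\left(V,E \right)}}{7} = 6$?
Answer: $- \frac{38105}{888} \approx -42.911$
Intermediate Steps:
$r{\left(V,E \right)} = -42$ ($r{\left(V,E \right)} = \left(-7\right) 6 = -42$)
$D{\left(k,Y \right)} = -42 + k$ ($D{\left(k,Y \right)} = k - 42 = -42 + k$)
$a{\left(f \right)} = -33$ ($a{\left(f \right)} = -42 + 9 = -33$)
$a{\left(-139 \right)} - \frac{-13257 - 13146}{-2833 + \left(17 - 4\right)^{2}} = -33 - \frac{-13257 - 13146}{-2833 + \left(17 - 4\right)^{2}} = -33 - \frac{-13257 - 13146}{-2833 + 13^{2}} = -33 - - \frac{26403}{-2833 + 169} = -33 - - \frac{26403}{-2664} = -33 - \left(-26403\right) \left(- \frac{1}{2664}\right) = -33 - \frac{8801}{888} = - \frac{38105}{888}$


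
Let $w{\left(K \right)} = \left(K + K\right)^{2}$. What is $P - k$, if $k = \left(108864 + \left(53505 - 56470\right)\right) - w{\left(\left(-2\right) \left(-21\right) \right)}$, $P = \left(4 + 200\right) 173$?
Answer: $-63551$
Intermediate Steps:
$P = 35292$ ($P = 204 \cdot 173 = 35292$)
$w{\left(K \right)} = 4 K^{2}$ ($w{\left(K \right)} = \left(2 K\right)^{2} = 4 K^{2}$)
$k = 98843$ ($k = \left(108864 + \left(53505 - 56470\right)\right) - 4 \left(\left(-2\right) \left(-21\right)\right)^{2} = \left(108864 - 2965\right) - 4 \cdot 42^{2} = 105899 - 4 \cdot 1764 = 105899 - 7056 = 98843$)
$P - k = 35292 - 98843 = -63551$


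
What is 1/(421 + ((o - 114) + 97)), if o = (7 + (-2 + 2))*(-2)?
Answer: 1/390 ≈ 0.0025641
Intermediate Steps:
o = -14 (o = (7 + 0)*(-2) = 7*(-2) = -14)
1/(421 + ((o - 114) + 97)) = 1/(421 + ((-14 - 114) + 97)) = 1/(421 + (-128 + 97)) = 1/(421 - 31) = 1/390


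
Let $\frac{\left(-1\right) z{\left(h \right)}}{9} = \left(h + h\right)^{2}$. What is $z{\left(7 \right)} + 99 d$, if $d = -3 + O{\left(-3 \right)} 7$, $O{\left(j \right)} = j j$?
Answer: $4176$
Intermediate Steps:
$z{\left(h \right)} = - 36 h^{2}$ ($z{\left(h \right)} = - 9 \left(h + h\right)^{2} = - 9 \left(2 h\right)^{2} = - 9 \cdot 4 h^{2} = - 36 h^{2}$)
$O{\left(j \right)} = j^{2}$
$d = 60$ ($d = -3 + \left(-3\right)^{2} \cdot 7 = -3 + 9 \cdot 7 = -3 + 63 = 60$)
$z{\left(7 \right)} + 99 d = - 36 \cdot 7^{2} + 99 \cdot 60 = \left(-36\right) 49 + 5940 = -1764 + 5940 = 4176$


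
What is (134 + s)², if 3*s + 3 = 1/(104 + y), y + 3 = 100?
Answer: 6432040000/363609 ≈ 17689.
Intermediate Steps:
y = 97 (y = -3 + 100 = 97)
s = -602/603 (s = -1 + 1/(3*(104 + 97)) = -1 + (⅓)/201 = -1 + (⅓)*(1/201) = -1 + 1/603 = -602/603 ≈ -0.99834)
(134 + s)² = (134 - 602/603)² = (80200/603)² = 6432040000/363609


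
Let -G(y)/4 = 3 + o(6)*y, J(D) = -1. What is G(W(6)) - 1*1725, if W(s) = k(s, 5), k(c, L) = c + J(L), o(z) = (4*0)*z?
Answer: -1737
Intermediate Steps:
o(z) = 0 (o(z) = 0*z = 0)
k(c, L) = -1 + c (k(c, L) = c - 1 = -1 + c)
W(s) = -1 + s
G(y) = -12 (G(y) = -4*(3 + 0*y) = -4*(3 + 0) = -4*3 = -12)
G(W(6)) - 1*1725 = -12 - 1*1725 = -12 - 1725 = -1737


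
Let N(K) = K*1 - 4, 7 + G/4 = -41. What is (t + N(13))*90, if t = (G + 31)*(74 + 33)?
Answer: -1549620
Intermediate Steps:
G = -192 (G = -28 + 4*(-41) = -28 - 164 = -192)
N(K) = -4 + K (N(K) = K - 4 = -4 + K)
t = -17227 (t = (-192 + 31)*(74 + 33) = -161*107 = -17227)
(t + N(13))*90 = (-17227 + (-4 + 13))*90 = (-17227 + 9)*90 = -17218*90 = -1549620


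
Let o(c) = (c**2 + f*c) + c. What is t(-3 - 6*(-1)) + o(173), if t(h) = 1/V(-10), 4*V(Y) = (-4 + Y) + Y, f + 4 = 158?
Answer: 340463/6 ≈ 56744.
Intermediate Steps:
f = 154 (f = -4 + 158 = 154)
o(c) = c**2 + 155*c (o(c) = (c**2 + 154*c) + c = c**2 + 155*c)
V(Y) = -1 + Y/2 (V(Y) = ((-4 + Y) + Y)/4 = (-4 + 2*Y)/4 = -1 + Y/2)
t(h) = -1/6 (t(h) = 1/(-1 + (1/2)*(-10)) = 1/(-1 - 5) = 1/(-6) = -1/6)
t(-3 - 6*(-1)) + o(173) = -1/6 + 173*(155 + 173) = -1/6 + 173*328 = -1/6 + 56744 = 340463/6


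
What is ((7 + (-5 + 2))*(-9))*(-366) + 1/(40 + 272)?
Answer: 4110913/312 ≈ 13176.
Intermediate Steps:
((7 + (-5 + 2))*(-9))*(-366) + 1/(40 + 272) = ((7 - 3)*(-9))*(-366) + 1/312 = (4*(-9))*(-366) + 1/312 = -36*(-366) + 1/312 = 13176 + 1/312 = 4110913/312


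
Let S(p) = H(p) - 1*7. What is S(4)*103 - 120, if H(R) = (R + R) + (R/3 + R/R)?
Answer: 670/3 ≈ 223.33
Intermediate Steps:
H(R) = 1 + 7*R/3 (H(R) = 2*R + (R*(1/3) + 1) = 2*R + (R/3 + 1) = 2*R + (1 + R/3) = 1 + 7*R/3)
S(p) = -6 + 7*p/3 (S(p) = (1 + 7*p/3) - 1*7 = (1 + 7*p/3) - 7 = -6 + 7*p/3)
S(4)*103 - 120 = (-6 + (7/3)*4)*103 - 120 = (-6 + 28/3)*103 - 120 = (10/3)*103 - 120 = 1030/3 - 120 = 670/3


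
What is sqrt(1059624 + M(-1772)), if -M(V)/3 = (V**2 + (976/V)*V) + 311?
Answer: I*sqrt(8364189) ≈ 2892.1*I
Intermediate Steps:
M(V) = -3861 - 3*V**2 (M(V) = -3*((V**2 + (976/V)*V) + 311) = -3*((V**2 + 976) + 311) = -3*((976 + V**2) + 311) = -3*(1287 + V**2) = -3861 - 3*V**2)
sqrt(1059624 + M(-1772)) = sqrt(1059624 + (-3861 - 3*(-1772)**2)) = sqrt(1059624 + (-3861 - 3*3139984)) = sqrt(1059624 + (-3861 - 9419952)) = sqrt(1059624 - 9423813) = sqrt(-8364189) = I*sqrt(8364189)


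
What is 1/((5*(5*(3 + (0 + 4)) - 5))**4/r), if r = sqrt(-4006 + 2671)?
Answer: I*sqrt(1335)/506250000 ≈ 7.2173e-8*I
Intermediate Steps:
r = I*sqrt(1335) (r = sqrt(-1335) = I*sqrt(1335) ≈ 36.538*I)
1/((5*(5*(3 + (0 + 4)) - 5))**4/r) = 1/((5*(5*(3 + (0 + 4)) - 5))**4/((I*sqrt(1335)))) = 1/((5*(5*(3 + 4) - 5))**4*(-I*sqrt(1335)/1335)) = 1/((5*(5*7 - 5))**4*(-I*sqrt(1335)/1335)) = 1/((5*(35 - 5))**4*(-I*sqrt(1335)/1335)) = 1/((5*30)**4*(-I*sqrt(1335)/1335)) = 1/(150**4*(-I*sqrt(1335)/1335)) = 1/(506250000*(-I*sqrt(1335)/1335)) = 1/(-33750000*I*sqrt(1335)/89) = I*sqrt(1335)/506250000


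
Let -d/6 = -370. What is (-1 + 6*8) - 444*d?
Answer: -985633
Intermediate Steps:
d = 2220 (d = -6*(-370) = 2220)
(-1 + 6*8) - 444*d = (-1 + 6*8) - 444*2220 = (-1 + 48) - 985680 = 47 - 985680 = -985633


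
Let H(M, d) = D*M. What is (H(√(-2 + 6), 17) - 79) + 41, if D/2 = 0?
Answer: -38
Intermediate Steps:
D = 0 (D = 2*0 = 0)
H(M, d) = 0 (H(M, d) = 0*M = 0)
(H(√(-2 + 6), 17) - 79) + 41 = (0 - 79) + 41 = -79 + 41 = -38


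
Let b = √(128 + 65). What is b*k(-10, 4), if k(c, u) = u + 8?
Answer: 12*√193 ≈ 166.71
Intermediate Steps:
k(c, u) = 8 + u
b = √193 ≈ 13.892
b*k(-10, 4) = √193*(8 + 4) = √193*12 = 12*√193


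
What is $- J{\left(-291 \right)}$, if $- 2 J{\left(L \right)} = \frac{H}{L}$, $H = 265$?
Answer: $- \frac{265}{582} \approx -0.45533$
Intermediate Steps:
$J{\left(L \right)} = - \frac{265}{2 L}$ ($J{\left(L \right)} = - \frac{265 \frac{1}{L}}{2} = - \frac{265}{2 L}$)
$- J{\left(-291 \right)} = - \frac{-265}{2 \left(-291\right)} = - \frac{\left(-265\right) \left(-1\right)}{2 \cdot 291} = \left(-1\right) \frac{265}{582} = - \frac{265}{582}$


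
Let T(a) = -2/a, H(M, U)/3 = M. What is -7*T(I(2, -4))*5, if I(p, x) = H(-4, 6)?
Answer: -35/6 ≈ -5.8333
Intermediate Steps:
H(M, U) = 3*M
I(p, x) = -12 (I(p, x) = 3*(-4) = -12)
-7*T(I(2, -4))*5 = -(-14)/(-12)*5 = -(-14)*(-1)/12*5 = -7*⅙*5 = -7/6*5 = -35/6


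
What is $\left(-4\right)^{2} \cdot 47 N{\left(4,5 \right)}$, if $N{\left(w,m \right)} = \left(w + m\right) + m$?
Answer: $10528$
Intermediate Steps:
$N{\left(w,m \right)} = w + 2 m$ ($N{\left(w,m \right)} = \left(m + w\right) + m = w + 2 m$)
$\left(-4\right)^{2} \cdot 47 N{\left(4,5 \right)} = \left(-4\right)^{2} \cdot 47 \left(4 + 2 \cdot 5\right) = 16 \cdot 47 \left(4 + 10\right) = 752 \cdot 14 = 10528$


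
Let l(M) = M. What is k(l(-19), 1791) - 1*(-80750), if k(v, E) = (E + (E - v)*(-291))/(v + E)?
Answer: 142564081/1772 ≈ 80454.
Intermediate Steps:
k(v, E) = (-290*E + 291*v)/(E + v) (k(v, E) = (E + (-291*E + 291*v))/(E + v) = (-290*E + 291*v)/(E + v))
k(l(-19), 1791) - 1*(-80750) = (-290*1791 + 291*(-19))/(1791 - 19) - 1*(-80750) = (-519390 - 5529)/1772 + 80750 = (1/1772)*(-524919) + 80750 = -524919/1772 + 80750 = 142564081/1772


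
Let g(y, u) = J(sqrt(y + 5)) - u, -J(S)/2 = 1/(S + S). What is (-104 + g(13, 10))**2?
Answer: (684 + sqrt(2))**2/36 ≈ 13050.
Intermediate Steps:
J(S) = -1/S (J(S) = -2/(S + S) = -2*1/(2*S) = -1/S)
g(y, u) = -u - 1/sqrt(5 + y) (g(y, u) = -1/(sqrt(y + 5)) - u = -1/(sqrt(5 + y)) - u = -1/sqrt(5 + y) - u = -u - 1/sqrt(5 + y))
(-104 + g(13, 10))**2 = (-104 + (-1*10 - 1/sqrt(5 + 13)))**2 = (-104 + (-10 - 1/sqrt(18)))**2 = (-104 + (-10 - sqrt(2)/6))**2 = (-114 - sqrt(2)/6)**2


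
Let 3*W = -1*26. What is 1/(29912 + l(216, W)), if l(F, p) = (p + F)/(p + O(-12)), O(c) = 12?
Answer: 5/149871 ≈ 3.3362e-5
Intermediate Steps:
W = -26/3 (W = (-1*26)/3 = (1/3)*(-26) = -26/3 ≈ -8.6667)
l(F, p) = (F + p)/(12 + p) (l(F, p) = (p + F)/(p + 12) = (F + p)/(12 + p))
1/(29912 + l(216, W)) = 1/(29912 + (216 - 26/3)/(12 - 26/3)) = 1/(29912 + (622/3)/(10/3)) = 1/(29912 + (3/10)*(622/3)) = 1/(29912 + 311/5) = 1/(149871/5) = 5/149871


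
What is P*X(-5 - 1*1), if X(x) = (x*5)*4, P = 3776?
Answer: -453120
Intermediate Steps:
X(x) = 20*x (X(x) = (5*x)*4 = 20*x)
P*X(-5 - 1*1) = 3776*(20*(-5 - 1*1)) = 3776*(20*(-5 - 1)) = 3776*(20*(-6)) = 3776*(-120) = -453120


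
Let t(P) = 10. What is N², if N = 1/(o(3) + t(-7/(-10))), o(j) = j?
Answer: 1/169 ≈ 0.0059172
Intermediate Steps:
N = 1/13 (N = 1/(3 + 10) = 1/13 ≈ 0.076923)
N² = (1/13)² = 1/169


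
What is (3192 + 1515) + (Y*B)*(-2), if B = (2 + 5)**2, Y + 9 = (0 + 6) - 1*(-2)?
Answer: 4805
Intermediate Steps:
Y = -1 (Y = -9 + ((0 + 6) - 1*(-2)) = -9 + (6 + 2) = -9 + 8 = -1)
B = 49 (B = 7**2 = 49)
(3192 + 1515) + (Y*B)*(-2) = (3192 + 1515) - 1*49*(-2) = 4707 - 49*(-2) = 4707 + 98 = 4805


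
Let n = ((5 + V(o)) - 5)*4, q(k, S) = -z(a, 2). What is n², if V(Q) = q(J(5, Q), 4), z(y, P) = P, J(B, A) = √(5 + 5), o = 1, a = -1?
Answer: 64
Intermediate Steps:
J(B, A) = √10
q(k, S) = -2 (q(k, S) = -1*2 = -2)
V(Q) = -2
n = -8 (n = ((5 - 2) - 5)*4 = (3 - 5)*4 = -2*4 = -8)
n² = (-8)² = 64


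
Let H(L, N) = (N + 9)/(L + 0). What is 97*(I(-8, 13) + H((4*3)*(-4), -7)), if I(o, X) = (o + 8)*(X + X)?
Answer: -97/24 ≈ -4.0417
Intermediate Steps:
H(L, N) = (9 + N)/L
I(o, X) = 2*X*(8 + o) (I(o, X) = (8 + o)*(2*X) = 2*X*(8 + o))
97*(I(-8, 13) + H((4*3)*(-4), -7)) = 97*(2*13*(8 - 8) + (9 - 7)/(((4*3)*(-4)))) = 97*(2*13*0 + 2/(12*(-4))) = 97*(0 + 2/(-48)) = 97*(0 - 1/48*2) = 97*(0 - 1/24) = 97*(-1/24) = -97/24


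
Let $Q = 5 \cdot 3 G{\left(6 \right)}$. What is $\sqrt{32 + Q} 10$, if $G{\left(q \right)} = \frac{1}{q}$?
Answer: $5 \sqrt{138} \approx 58.737$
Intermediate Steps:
$Q = \frac{5}{2}$ ($Q = \frac{5 \cdot 3}{6} = 15 \cdot \frac{1}{6} = \frac{5}{2} \approx 2.5$)
$\sqrt{32 + Q} 10 = \sqrt{32 + \frac{5}{2}} \cdot 10 = \sqrt{\frac{69}{2}} \cdot 10 = \frac{\sqrt{138}}{2} \cdot 10 = 5 \sqrt{138}$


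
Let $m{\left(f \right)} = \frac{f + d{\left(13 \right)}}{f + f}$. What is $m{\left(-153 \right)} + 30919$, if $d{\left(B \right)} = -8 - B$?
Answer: $\frac{1576898}{51} \approx 30920.0$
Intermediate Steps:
$m{\left(f \right)} = \frac{-21 + f}{2 f}$ ($m{\left(f \right)} = \frac{f - 21}{f + f} = \frac{f - 21}{2 f} = \left(f - 21\right) \frac{1}{2 f} = \left(-21 + f\right) \frac{1}{2 f} = \frac{-21 + f}{2 f}$)
$m{\left(-153 \right)} + 30919 = \frac{-21 - 153}{2 \left(-153\right)} + 30919 = \frac{1}{2} \left(- \frac{1}{153}\right) \left(-174\right) + 30919 = \frac{29}{51} + 30919 = \frac{1576898}{51}$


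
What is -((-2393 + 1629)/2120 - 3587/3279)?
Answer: 2527399/1737870 ≈ 1.4543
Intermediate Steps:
-((-2393 + 1629)/2120 - 3587/3279) = -(-764*1/2120 - 3587*1/3279) = -(-191/530 - 3587/3279) = -1*(-2527399/1737870) = 2527399/1737870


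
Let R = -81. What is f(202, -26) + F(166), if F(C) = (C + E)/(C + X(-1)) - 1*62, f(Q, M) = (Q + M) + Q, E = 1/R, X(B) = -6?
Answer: 821761/2592 ≈ 317.04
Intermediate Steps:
E = -1/81 (E = 1/(-81) = -1/81 ≈ -0.012346)
f(Q, M) = M + 2*Q (f(Q, M) = (M + Q) + Q = M + 2*Q)
F(C) = -62 + (-1/81 + C)/(-6 + C) (F(C) = (C - 1/81)/(C - 6) - 1*62 = (-1/81 + C)/(-6 + C) - 62 = -62 + (-1/81 + C)/(-6 + C))
f(202, -26) + F(166) = (-26 + 2*202) + (30131 - 4941*166)/(81*(-6 + 166)) = (-26 + 404) + (1/81)*(30131 - 820206)/160 = 378 + (1/81)*(1/160)*(-790075) = 378 - 158015/2592 = 821761/2592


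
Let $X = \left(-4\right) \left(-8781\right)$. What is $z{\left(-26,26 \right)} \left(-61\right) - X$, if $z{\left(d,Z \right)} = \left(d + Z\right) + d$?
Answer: $-33538$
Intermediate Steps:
$z{\left(d,Z \right)} = Z + 2 d$ ($z{\left(d,Z \right)} = \left(Z + d\right) + d = Z + 2 d$)
$X = 35124$
$z{\left(-26,26 \right)} \left(-61\right) - X = \left(26 + 2 \left(-26\right)\right) \left(-61\right) - 35124 = \left(26 - 52\right) \left(-61\right) - 35124 = \left(-26\right) \left(-61\right) - 35124 = 1586 - 35124 = -33538$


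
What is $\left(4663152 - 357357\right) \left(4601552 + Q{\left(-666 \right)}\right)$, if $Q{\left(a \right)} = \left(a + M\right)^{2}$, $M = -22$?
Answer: $21851461822320$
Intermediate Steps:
$Q{\left(a \right)} = \left(-22 + a\right)^{2}$ ($Q{\left(a \right)} = \left(a - 22\right)^{2} = \left(-22 + a\right)^{2}$)
$\left(4663152 - 357357\right) \left(4601552 + Q{\left(-666 \right)}\right) = \left(4663152 - 357357\right) \left(4601552 + \left(-22 - 666\right)^{2}\right) = 4305795 \left(4601552 + \left(-688\right)^{2}\right) = 4305795 \left(4601552 + 473344\right) = 4305795 \cdot 5074896 = 21851461822320$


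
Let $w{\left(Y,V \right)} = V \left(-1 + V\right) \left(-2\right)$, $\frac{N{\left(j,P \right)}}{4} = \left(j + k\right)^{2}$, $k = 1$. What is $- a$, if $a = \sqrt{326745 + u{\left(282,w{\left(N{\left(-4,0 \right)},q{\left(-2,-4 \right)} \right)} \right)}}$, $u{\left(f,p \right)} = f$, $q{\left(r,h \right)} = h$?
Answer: $- \sqrt{327027} \approx -571.86$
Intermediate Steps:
$N{\left(j,P \right)} = 4 \left(1 + j\right)^{2}$ ($N{\left(j,P \right)} = 4 \left(j + 1\right)^{2} = 4 \left(1 + j\right)^{2}$)
$w{\left(Y,V \right)} = - 2 V \left(-1 + V\right)$
$a = \sqrt{327027}$ ($a = \sqrt{326745 + 282} = \sqrt{327027} \approx 571.86$)
$- a = - \sqrt{327027}$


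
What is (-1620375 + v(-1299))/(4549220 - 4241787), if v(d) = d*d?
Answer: 67026/307433 ≈ 0.21802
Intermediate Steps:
v(d) = d²
(-1620375 + v(-1299))/(4549220 - 4241787) = (-1620375 + (-1299)²)/(4549220 - 4241787) = (-1620375 + 1687401)/307433 = 67026*(1/307433) = 67026/307433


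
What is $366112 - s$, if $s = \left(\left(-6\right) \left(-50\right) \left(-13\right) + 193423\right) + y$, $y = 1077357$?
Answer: $-900768$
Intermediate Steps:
$s = 1266880$ ($s = \left(\left(-6\right) \left(-50\right) \left(-13\right) + 193423\right) + 1077357 = \left(300 \left(-13\right) + 193423\right) + 1077357 = \left(-3900 + 193423\right) + 1077357 = 189523 + 1077357 = 1266880$)
$366112 - s = 366112 - 1266880 = -900768$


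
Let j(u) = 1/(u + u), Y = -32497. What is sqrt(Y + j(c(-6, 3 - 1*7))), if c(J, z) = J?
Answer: I*sqrt(1169895)/6 ≈ 180.27*I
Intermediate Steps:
j(u) = 1/(2*u)
sqrt(Y + j(c(-6, 3 - 1*7))) = sqrt(-32497 + (1/2)/(-6)) = sqrt(-32497 + (1/2)*(-1/6)) = sqrt(-32497 - 1/12) = sqrt(-389965/12) = I*sqrt(1169895)/6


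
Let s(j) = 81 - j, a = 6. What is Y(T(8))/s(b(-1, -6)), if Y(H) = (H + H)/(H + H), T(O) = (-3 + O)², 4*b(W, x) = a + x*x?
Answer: 2/141 ≈ 0.014184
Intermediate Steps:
b(W, x) = 3/2 + x²/4 (b(W, x) = (6 + x*x)/4 = (6 + x²)/4 = 3/2 + x²/4)
Y(H) = 1 (Y(H) = (2*H)/((2*H)) = (2*H)*(1/(2*H)) = 1)
Y(T(8))/s(b(-1, -6)) = 1/(81 - (3/2 + (¼)*(-6)²)) = 1/(81 - (3/2 + (¼)*36)) = 1/(81 - (3/2 + 9)) = 1/(81 - 1*21/2) = 1/(81 - 21/2) = 1/(141/2) = 1*(2/141) = 2/141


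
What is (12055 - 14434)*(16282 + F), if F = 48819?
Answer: -154875279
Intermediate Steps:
(12055 - 14434)*(16282 + F) = (12055 - 14434)*(16282 + 48819) = -2379*65101 = -154875279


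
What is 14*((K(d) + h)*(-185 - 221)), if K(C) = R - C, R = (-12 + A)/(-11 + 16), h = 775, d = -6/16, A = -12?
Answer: -43799483/10 ≈ -4.3800e+6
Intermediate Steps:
d = -3/8 (d = -6*1/16 = -3/8 ≈ -0.37500)
R = -24/5 (R = (-12 - 12)/(-11 + 16) = -24/5 ≈ -4.8000)
K(C) = -24/5 - C
14*((K(d) + h)*(-185 - 221)) = 14*(((-24/5 - 1*(-3/8)) + 775)*(-185 - 221)) = 14*(((-24/5 + 3/8) + 775)*(-406)) = 14*((-177/40 + 775)*(-406)) = 14*((30823/40)*(-406)) = 14*(-6257069/20) = -43799483/10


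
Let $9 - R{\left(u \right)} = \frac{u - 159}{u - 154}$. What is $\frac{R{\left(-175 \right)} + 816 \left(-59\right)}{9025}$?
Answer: $- \frac{15836749}{2969225} \approx -5.3336$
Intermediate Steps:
$R{\left(u \right)} = 9 - \frac{-159 + u}{-154 + u}$ ($R{\left(u \right)} = 9 - \frac{u - 159}{u - 154} = 9 - \frac{-159 + u}{-154 + u}$)
$\frac{R{\left(-175 \right)} + 816 \left(-59\right)}{9025} = \frac{\frac{-1227 + 8 \left(-175\right)}{-154 - 175} + 816 \left(-59\right)}{9025} = \left(\frac{-1227 - 1400}{-329} - 48144\right) \frac{1}{9025} = \left(\left(- \frac{1}{329}\right) \left(-2627\right) - 48144\right) \frac{1}{9025} = \left(\frac{2627}{329} - 48144\right) \frac{1}{9025} = \left(- \frac{15836749}{329}\right) \frac{1}{9025} = - \frac{15836749}{2969225}$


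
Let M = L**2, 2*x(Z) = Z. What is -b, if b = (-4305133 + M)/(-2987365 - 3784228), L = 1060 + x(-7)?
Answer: -750339/1593316 ≈ -0.47093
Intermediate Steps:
x(Z) = Z/2
L = 2113/2 (L = 1060 + (1/2)*(-7) = 1060 - 7/2 = 2113/2 ≈ 1056.5)
M = 4464769/4 (M = (2113/2)**2 = 4464769/4 ≈ 1.1162e+6)
b = 750339/1593316 (b = (-4305133 + 4464769/4)/(-2987365 - 3784228) = -12755763/4/(-6771593) = -12755763/4*(-1/6771593) = 750339/1593316 ≈ 0.47093)
-b = -1*750339/1593316 = -750339/1593316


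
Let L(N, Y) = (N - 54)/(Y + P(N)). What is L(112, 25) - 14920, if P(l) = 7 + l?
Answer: -1074211/72 ≈ -14920.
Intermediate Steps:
L(N, Y) = (-54 + N)/(7 + N + Y) (L(N, Y) = (N - 54)/(Y + (7 + N)) = (-54 + N)/(7 + N + Y))
L(112, 25) - 14920 = (-54 + 112)/(7 + 112 + 25) - 14920 = 58/144 - 14920 = (1/144)*58 - 14920 = 29/72 - 14920 = -1074211/72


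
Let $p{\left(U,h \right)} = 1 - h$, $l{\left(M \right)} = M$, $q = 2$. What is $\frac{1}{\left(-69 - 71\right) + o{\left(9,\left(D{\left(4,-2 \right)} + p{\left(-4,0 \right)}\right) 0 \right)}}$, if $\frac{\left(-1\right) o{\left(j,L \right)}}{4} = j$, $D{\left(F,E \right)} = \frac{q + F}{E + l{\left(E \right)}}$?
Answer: $- \frac{1}{176} \approx -0.0056818$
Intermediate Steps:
$D{\left(F,E \right)} = \frac{2 + F}{2 E}$ ($D{\left(F,E \right)} = \frac{2 + F}{E + E} = \frac{2 + F}{2 E}$)
$o{\left(j,L \right)} = - 4 j$
$\frac{1}{\left(-69 - 71\right) + o{\left(9,\left(D{\left(4,-2 \right)} + p{\left(-4,0 \right)}\right) 0 \right)}} = \frac{1}{\left(-69 - 71\right) - 36} = \frac{1}{-140 - 36} = \frac{1}{-176} = - \frac{1}{176}$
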